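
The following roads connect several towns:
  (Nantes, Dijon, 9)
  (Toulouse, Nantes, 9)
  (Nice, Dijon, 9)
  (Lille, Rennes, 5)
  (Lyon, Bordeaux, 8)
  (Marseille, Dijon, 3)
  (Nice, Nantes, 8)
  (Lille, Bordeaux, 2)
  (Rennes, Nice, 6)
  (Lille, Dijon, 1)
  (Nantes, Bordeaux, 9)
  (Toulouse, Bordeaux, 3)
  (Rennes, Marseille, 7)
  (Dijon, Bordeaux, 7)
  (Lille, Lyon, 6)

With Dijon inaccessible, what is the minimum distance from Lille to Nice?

A few of the Lille→Nice routes:
Lille → Bordeaux → Toulouse → Nantes → Nice: 2 + 3 + 9 + 8 = 22
Lille → Rennes → Nice: 5 + 6 = 11
Lille → Bordeaux → Nantes → Nice: 2 + 9 + 8 = 19
Lille → Lyon → Bordeaux → Nantes → Nice: 6 + 8 + 9 + 8 = 31
Best route has total 11.

11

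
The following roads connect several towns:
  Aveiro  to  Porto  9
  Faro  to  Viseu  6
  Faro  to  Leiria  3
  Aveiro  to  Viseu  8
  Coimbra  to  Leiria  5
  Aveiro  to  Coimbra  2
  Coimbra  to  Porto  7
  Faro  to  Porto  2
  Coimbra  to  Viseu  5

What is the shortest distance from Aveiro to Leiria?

7

A few of the Aveiro→Leiria routes:
Aveiro-Coimbra-Porto-Faro-Leiria: 2 + 7 + 2 + 3 = 14
Aveiro-Coimbra-Leiria: 2 + 5 = 7
Aveiro-Viseu-Faro-Leiria: 8 + 6 + 3 = 17
Aveiro-Porto-Faro-Leiria: 9 + 2 + 3 = 14
Aveiro-Coimbra-Viseu-Faro-Leiria: 2 + 5 + 6 + 3 = 16
The minimum is 7.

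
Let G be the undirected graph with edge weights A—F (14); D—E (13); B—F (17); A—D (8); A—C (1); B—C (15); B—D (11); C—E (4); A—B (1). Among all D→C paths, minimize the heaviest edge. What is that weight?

8

A few of the D→C routes:
D-A-F-B-C: max(8, 14, 17, 15) = 17
D-B-A-C: max(11, 1, 1) = 11
D-A-C: max(8, 1) = 8
D-E-C: max(13, 4) = 13
D-B-C: max(11, 15) = 15
D-A-B-C: max(8, 1, 15) = 15
Smallest bottleneck: 8.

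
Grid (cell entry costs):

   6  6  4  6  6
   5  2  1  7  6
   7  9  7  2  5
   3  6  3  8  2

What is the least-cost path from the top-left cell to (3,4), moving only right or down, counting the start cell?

Take [0,0]→[1,0]→[1,1]→[1,2]→[1,3]→[2,3]→[2,4]→[3,4] for a total of 6 + 5 + 2 + 1 + 7 + 2 + 5 + 2 = 30.
(Top row then right column would cost 41.)

30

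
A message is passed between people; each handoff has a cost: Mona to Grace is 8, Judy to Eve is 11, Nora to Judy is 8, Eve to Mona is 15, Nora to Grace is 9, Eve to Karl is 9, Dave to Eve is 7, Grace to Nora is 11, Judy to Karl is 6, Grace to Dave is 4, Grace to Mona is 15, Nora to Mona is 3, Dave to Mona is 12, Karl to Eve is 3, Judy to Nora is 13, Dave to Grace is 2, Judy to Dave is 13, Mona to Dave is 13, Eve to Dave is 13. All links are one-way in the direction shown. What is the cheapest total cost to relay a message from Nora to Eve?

A few of the Nora→Eve routes:
Nora→Judy→Dave→Eve: 8 + 13 + 7 = 28
Nora→Grace→Dave→Eve: 9 + 4 + 7 = 20
Nora→Judy→Karl→Eve: 8 + 6 + 3 = 17
Nora→Mona→Dave→Eve: 3 + 13 + 7 = 23
Nora→Mona→Grace→Dave→Eve: 3 + 8 + 4 + 7 = 22
Nora→Judy→Eve: 8 + 11 = 19
The minimum is 17.

17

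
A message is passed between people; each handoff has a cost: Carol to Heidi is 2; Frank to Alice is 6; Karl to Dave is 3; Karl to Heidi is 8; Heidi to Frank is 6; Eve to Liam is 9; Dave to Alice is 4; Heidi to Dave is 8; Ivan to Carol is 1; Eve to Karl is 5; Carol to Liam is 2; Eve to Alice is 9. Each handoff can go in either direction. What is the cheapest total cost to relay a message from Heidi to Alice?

Checking several routes:
Heidi -> Dave -> Alice: 8 + 4 = 12
Heidi -> Karl -> Dave -> Alice: 8 + 3 + 4 = 15
Heidi -> Frank -> Alice: 6 + 6 = 12
Heidi -> Karl -> Eve -> Alice: 8 + 5 + 9 = 22
Best route has total 12.

12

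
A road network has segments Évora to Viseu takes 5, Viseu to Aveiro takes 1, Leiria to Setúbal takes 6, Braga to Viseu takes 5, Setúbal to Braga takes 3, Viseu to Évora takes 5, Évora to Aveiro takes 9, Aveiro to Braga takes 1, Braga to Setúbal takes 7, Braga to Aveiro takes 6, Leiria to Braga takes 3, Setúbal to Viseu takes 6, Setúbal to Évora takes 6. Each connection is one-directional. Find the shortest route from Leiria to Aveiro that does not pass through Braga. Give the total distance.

Some routes from Leiria to Aveiro avoiding Braga:
Leiria -> Setúbal -> Évora -> Viseu -> Aveiro: 6 + 6 + 5 + 1 = 18
Leiria -> Setúbal -> Évora -> Aveiro: 6 + 6 + 9 = 21
Leiria -> Setúbal -> Viseu -> Aveiro: 6 + 6 + 1 = 13
Best route has total 13.

13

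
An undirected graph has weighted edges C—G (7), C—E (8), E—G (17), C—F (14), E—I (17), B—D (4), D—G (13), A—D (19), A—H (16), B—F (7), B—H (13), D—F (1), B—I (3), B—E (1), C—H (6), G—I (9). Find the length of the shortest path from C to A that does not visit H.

32

Checking several routes:
C -> F -> D -> A: 14 + 1 + 19 = 34
C -> E -> B -> F -> D -> A: 8 + 1 + 7 + 1 + 19 = 36
C -> E -> B -> D -> A: 8 + 1 + 4 + 19 = 32
Shortest: 32.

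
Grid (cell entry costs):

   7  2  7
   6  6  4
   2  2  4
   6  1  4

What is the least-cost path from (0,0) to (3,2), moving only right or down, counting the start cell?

22

Best path: (0,0)→(0,1)→(1,1)→(2,1)→(3,1)→(3,2)
Cost: 7 + 2 + 6 + 2 + 1 + 4 = 22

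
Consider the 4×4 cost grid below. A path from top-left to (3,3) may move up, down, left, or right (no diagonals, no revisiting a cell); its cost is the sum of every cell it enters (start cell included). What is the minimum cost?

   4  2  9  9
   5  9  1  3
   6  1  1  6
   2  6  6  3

Path [0,0] -> [0,1] -> [0,2] -> [1,2] -> [2,2] -> [2,3] -> [3,3]: 4 + 2 + 9 + 1 + 1 + 6 + 3 = 26.

26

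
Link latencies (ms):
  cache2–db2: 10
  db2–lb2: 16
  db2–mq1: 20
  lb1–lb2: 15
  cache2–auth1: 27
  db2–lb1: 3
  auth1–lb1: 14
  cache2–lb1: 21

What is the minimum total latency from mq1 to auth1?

Some routes from mq1 to auth1:
mq1 - db2 - cache2 - auth1: 20 + 10 + 27 = 57
mq1 - db2 - lb1 - auth1: 20 + 3 + 14 = 37
mq1 - db2 - cache2 - lb1 - auth1: 20 + 10 + 21 + 14 = 65
mq1 - db2 - lb2 - lb1 - auth1: 20 + 16 + 15 + 14 = 65
Best route has total 37 ms.

37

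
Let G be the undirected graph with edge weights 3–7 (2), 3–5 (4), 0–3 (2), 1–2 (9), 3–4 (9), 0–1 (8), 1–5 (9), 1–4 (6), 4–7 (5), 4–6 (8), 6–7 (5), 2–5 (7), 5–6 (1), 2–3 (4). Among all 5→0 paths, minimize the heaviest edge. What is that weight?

4

Checking several routes:
5→2→3→0: max(7, 4, 2) = 7
5→6→7→3→0: max(1, 5, 2, 2) = 5
5→3→0: max(4, 2) = 4
Best route has worst link 4.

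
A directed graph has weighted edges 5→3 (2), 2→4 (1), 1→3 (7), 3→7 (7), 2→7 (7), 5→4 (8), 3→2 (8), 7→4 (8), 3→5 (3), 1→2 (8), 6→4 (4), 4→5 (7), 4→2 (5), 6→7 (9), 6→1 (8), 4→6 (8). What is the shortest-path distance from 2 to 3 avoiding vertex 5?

Routes from 2 to 3 avoiding 5:
2-7-4-6-1-3: 7 + 8 + 8 + 8 + 7 = 38
2-4-6-1-3: 1 + 8 + 8 + 7 = 24
The minimum is 24.

24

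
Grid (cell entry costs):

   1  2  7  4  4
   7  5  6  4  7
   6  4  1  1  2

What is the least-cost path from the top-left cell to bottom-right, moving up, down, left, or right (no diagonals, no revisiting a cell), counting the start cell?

16

Take (0,0) → (0,1) → (1,1) → (2,1) → (2,2) → (2,3) → (2,4) for a total of 1 + 2 + 5 + 4 + 1 + 1 + 2 = 16.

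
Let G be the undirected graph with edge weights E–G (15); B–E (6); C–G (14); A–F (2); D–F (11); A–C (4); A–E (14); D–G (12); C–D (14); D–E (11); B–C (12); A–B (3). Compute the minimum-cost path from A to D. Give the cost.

13

Comparing a few candidate routes:
A→C→D: 4 + 14 = 18
A→B→C→D: 3 + 12 + 14 = 29
A→B→E→D: 3 + 6 + 11 = 20
A→F→D: 2 + 11 = 13
A→E→D: 14 + 11 = 25
A→C→G→D: 4 + 14 + 12 = 30
Shortest: 13.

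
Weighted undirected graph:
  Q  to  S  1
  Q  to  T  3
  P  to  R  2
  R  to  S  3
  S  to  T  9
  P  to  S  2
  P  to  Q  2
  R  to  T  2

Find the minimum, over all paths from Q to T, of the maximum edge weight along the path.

2

Comparing a few candidate routes:
Q → S → P → R → T: max(1, 2, 2, 2) = 2
Q → T: max(3) = 3
Q → P → R → T: max(2, 2, 2) = 2
Q → S → R → T: max(1, 3, 2) = 3
Q → P → S → R → T: max(2, 2, 3, 2) = 3
Best route has worst link 2.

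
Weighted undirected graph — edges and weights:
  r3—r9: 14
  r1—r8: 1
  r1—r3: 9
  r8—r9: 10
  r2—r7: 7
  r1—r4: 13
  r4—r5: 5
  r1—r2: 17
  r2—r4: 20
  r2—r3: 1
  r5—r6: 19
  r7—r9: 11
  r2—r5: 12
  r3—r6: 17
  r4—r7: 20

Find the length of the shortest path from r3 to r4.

18

A few of the r3→r4 routes:
r3-r2-r7-r4: 1 + 7 + 20 = 28
r3-r2-r4: 1 + 20 = 21
r3-r2-r5-r4: 1 + 12 + 5 = 18
r3-r1-r4: 9 + 13 = 22
Best route has total 18.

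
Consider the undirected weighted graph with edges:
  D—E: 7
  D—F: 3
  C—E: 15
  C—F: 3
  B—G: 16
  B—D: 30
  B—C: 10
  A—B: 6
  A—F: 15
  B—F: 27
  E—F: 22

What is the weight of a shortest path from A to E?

25

Checking several routes:
A - F - D - E: 15 + 3 + 7 = 25
A - B - C - F - D - E: 6 + 10 + 3 + 3 + 7 = 29
A - F - C - E: 15 + 3 + 15 = 33
A - B - C - E: 6 + 10 + 15 = 31
Best route has total 25.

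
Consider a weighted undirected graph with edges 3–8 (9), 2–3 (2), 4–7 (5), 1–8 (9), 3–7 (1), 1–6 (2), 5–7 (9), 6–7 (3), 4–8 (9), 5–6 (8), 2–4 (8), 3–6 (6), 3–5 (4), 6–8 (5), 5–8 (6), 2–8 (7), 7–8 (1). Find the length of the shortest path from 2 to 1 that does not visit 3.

Some routes from 2 to 1 avoiding 3:
2-8-6-1: 7 + 5 + 2 = 14
2-8-7-6-1: 7 + 1 + 3 + 2 = 13
2-8-1: 7 + 9 = 16
Best route has total 13.

13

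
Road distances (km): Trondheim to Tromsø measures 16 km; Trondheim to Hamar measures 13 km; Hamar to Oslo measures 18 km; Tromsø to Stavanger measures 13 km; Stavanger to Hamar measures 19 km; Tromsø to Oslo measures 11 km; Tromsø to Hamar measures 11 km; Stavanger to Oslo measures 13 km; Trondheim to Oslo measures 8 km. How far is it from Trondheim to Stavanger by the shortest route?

21

Some routes from Trondheim to Stavanger:
Trondheim -> Oslo -> Stavanger: 8 + 13 = 21
Trondheim -> Tromsø -> Stavanger: 16 + 13 = 29
Trondheim -> Oslo -> Tromsø -> Stavanger: 8 + 11 + 13 = 32
Best route has total 21 km.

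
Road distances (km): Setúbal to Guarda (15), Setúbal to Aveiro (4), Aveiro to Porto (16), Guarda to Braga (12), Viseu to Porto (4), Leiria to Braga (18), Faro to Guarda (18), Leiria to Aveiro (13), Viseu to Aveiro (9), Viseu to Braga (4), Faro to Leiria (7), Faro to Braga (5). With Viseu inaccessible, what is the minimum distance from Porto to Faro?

Some routes from Porto to Faro avoiding Viseu:
Porto-Aveiro-Setúbal-Guarda-Braga-Faro: 16 + 4 + 15 + 12 + 5 = 52
Porto-Aveiro-Leiria-Braga-Faro: 16 + 13 + 18 + 5 = 52
Porto-Aveiro-Leiria-Faro: 16 + 13 + 7 = 36
Best route has total 36 km.

36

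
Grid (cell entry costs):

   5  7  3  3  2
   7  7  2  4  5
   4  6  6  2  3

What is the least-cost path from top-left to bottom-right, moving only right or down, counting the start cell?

26

Take [0,0] -> [0,1] -> [0,2] -> [1,2] -> [1,3] -> [2,3] -> [2,4] for a total of 5 + 7 + 3 + 2 + 4 + 2 + 3 = 26.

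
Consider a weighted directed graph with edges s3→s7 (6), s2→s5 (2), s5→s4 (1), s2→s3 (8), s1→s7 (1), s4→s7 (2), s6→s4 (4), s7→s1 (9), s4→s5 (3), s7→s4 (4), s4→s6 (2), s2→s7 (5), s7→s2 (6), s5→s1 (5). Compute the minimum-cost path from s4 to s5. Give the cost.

3

Paths from s4 to s5:
s4 -> s7 -> s2 -> s5: 2 + 6 + 2 = 10
s4 -> s5: 3
The minimum is 3.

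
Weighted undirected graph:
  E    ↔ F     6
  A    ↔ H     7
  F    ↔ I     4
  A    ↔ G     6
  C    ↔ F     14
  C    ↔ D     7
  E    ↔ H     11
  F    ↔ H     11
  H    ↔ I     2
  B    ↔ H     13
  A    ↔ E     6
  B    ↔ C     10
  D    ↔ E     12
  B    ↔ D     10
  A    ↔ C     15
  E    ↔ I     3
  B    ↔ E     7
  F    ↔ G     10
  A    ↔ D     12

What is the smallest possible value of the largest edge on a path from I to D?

10

A few of the I→D routes:
I - F - G - A - E - B - C - D: max(4, 10, 6, 6, 7, 10, 7) = 10
I - F - E - B - D: max(4, 6, 7, 10) = 10
I - F - E - B - C - D: max(4, 6, 7, 10, 7) = 10
I - E - B - D: max(3, 7, 10) = 10
I - E - B - C - D: max(3, 7, 10, 7) = 10
The minimum achievable maximum is 10.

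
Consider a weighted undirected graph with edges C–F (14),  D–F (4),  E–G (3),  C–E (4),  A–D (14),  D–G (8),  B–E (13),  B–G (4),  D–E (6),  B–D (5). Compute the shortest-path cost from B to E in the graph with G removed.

11

Candidate routes:
B → D → F → C → E: 5 + 4 + 14 + 4 = 27
B → D → E: 5 + 6 = 11
B → E: 13
Best route has total 11.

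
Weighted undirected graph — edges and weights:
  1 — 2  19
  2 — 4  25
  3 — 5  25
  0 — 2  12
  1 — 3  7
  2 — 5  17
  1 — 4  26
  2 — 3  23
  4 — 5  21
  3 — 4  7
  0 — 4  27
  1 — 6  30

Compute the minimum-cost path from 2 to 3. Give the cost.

23

A few of the 2→3 routes:
2 → 1 → 3: 19 + 7 = 26
2 → 4 → 3: 25 + 7 = 32
2 → 5 → 4 → 3: 17 + 21 + 7 = 45
2 → 5 → 3: 17 + 25 = 42
2 → 3: 23
2 → 0 → 4 → 3: 12 + 27 + 7 = 46
Best route has total 23.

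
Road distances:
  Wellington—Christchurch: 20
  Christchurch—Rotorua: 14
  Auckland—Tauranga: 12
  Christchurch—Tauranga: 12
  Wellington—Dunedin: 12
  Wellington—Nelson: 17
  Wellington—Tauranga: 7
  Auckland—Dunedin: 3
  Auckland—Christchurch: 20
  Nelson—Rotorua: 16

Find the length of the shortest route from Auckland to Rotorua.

34

Some routes from Auckland to Rotorua:
Auckland→Dunedin→Wellington→Tauranga→Christchurch→Rotorua: 3 + 12 + 7 + 12 + 14 = 48
Auckland→Dunedin→Wellington→Christchurch→Rotorua: 3 + 12 + 20 + 14 = 49
Auckland→Tauranga→Christchurch→Rotorua: 12 + 12 + 14 = 38
Auckland→Dunedin→Wellington→Nelson→Rotorua: 3 + 12 + 17 + 16 = 48
Auckland→Christchurch→Rotorua: 20 + 14 = 34
Shortest: 34.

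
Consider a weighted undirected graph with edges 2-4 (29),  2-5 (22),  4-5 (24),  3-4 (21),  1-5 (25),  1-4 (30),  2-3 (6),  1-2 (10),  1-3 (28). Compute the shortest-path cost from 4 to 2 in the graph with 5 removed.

Some routes from 4 to 2 avoiding 5:
4 -> 1 -> 2: 30 + 10 = 40
4 -> 2: 29
4 -> 3 -> 2: 21 + 6 = 27
Best route has total 27.

27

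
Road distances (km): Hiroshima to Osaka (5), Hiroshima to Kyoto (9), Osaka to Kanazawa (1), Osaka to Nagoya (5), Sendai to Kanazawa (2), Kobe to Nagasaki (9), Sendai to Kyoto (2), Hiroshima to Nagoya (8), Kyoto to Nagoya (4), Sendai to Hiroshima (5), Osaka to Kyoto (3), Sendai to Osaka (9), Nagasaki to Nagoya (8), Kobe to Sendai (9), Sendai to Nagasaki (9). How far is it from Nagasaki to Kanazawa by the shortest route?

Comparing a few candidate routes:
Nagasaki -> Nagoya -> Osaka -> Kanazawa: 8 + 5 + 1 = 14
Nagasaki -> Sendai -> Kanazawa: 9 + 2 = 11
Nagasaki -> Sendai -> Kyoto -> Osaka -> Kanazawa: 9 + 2 + 3 + 1 = 15
Nagasaki -> Nagoya -> Kyoto -> Osaka -> Kanazawa: 8 + 4 + 3 + 1 = 16
Best route has total 11 km.

11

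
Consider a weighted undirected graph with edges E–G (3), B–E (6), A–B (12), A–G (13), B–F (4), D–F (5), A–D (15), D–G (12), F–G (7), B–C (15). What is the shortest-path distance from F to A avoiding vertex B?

20

Comparing a few candidate routes:
F→D→G→A: 5 + 12 + 13 = 30
F→D→A: 5 + 15 = 20
F→G→A: 7 + 13 = 20
Shortest: 20.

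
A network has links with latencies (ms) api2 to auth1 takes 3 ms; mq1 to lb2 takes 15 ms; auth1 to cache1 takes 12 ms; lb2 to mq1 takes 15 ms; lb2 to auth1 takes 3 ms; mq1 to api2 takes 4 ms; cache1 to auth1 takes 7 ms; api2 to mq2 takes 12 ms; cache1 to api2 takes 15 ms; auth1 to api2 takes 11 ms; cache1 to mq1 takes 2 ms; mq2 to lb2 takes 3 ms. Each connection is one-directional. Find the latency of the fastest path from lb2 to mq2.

26

Candidate routes:
lb2 -> auth1 -> cache1 -> api2 -> mq2: 3 + 12 + 15 + 12 = 42
lb2 -> auth1 -> cache1 -> mq1 -> api2 -> mq2: 3 + 12 + 2 + 4 + 12 = 33
lb2 -> auth1 -> api2 -> mq2: 3 + 11 + 12 = 26
lb2 -> mq1 -> api2 -> mq2: 15 + 4 + 12 = 31
Best route has total 26 ms.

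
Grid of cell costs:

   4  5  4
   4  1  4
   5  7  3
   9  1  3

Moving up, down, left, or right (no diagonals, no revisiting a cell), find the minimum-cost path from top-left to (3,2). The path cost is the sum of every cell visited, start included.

19

One optimal route is r0c0 -> r1c0 -> r1c1 -> r1c2 -> r2c2 -> r3c2.
Its cost is 4 + 4 + 1 + 4 + 3 + 3 = 19.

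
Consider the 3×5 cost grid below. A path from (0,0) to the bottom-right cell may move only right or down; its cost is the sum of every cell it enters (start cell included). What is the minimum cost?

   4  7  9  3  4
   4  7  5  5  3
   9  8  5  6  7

One optimal route is [0,0] → [1,0] → [1,1] → [1,2] → [1,3] → [1,4] → [2,4].
Its cost is 4 + 4 + 7 + 5 + 5 + 3 + 7 = 35.

35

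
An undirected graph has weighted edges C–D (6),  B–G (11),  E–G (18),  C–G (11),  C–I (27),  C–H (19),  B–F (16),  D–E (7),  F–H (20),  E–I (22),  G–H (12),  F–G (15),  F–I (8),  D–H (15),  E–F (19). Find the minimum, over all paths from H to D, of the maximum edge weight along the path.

Comparing a few candidate routes:
H - D: max(15) = 15
H - G - C - D: max(12, 11, 6) = 12
H - G - E - D: max(12, 18, 7) = 18
Smallest bottleneck: 12.

12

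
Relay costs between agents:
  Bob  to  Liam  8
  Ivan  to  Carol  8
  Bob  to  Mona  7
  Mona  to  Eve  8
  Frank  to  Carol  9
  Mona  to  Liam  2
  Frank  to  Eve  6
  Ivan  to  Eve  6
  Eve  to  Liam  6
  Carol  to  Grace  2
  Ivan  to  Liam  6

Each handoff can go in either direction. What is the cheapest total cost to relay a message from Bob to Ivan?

14

Checking several routes:
Bob - Liam - Ivan: 8 + 6 = 14
Bob - Liam - Eve - Ivan: 8 + 6 + 6 = 20
Bob - Mona - Liam - Ivan: 7 + 2 + 6 = 15
Shortest: 14.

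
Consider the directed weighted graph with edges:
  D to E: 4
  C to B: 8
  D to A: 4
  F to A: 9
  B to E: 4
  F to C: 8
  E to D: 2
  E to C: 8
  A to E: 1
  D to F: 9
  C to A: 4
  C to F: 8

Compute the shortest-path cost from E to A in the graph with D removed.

Paths from E to A avoiding D:
E -> C -> F -> A: 8 + 8 + 9 = 25
E -> C -> A: 8 + 4 = 12
Best route has total 12.

12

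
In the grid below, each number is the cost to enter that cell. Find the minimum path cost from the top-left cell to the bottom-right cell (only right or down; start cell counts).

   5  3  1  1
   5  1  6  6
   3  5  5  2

18

Path [0,0] -> [0,1] -> [0,2] -> [0,3] -> [1,3] -> [2,3]: 5 + 3 + 1 + 1 + 6 + 2 = 18.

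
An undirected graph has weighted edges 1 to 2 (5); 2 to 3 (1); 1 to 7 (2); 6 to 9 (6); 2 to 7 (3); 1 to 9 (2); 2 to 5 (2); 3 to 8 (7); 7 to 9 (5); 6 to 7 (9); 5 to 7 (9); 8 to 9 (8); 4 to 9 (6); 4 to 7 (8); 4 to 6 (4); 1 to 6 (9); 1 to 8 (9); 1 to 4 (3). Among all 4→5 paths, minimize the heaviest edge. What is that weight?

3

Comparing a few candidate routes:
4-9-1-2-5: max(6, 2, 5, 2) = 6
4-1-7-2-5: max(3, 2, 3, 2) = 3
4-1-9-7-2-5: max(3, 2, 5, 3, 2) = 5
4-1-2-5: max(3, 5, 2) = 5
The minimum achievable maximum is 3.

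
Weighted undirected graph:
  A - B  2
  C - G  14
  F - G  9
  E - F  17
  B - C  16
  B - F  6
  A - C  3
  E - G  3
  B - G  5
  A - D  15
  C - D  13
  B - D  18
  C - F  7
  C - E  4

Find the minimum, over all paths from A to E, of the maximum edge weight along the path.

4

Some routes from A to E:
A → C → F → G → E: max(3, 7, 9, 3) = 9
A → C → E: max(3, 4) = 4
A → C → F → B → G → E: max(3, 7, 6, 5, 3) = 7
A → B → G → E: max(2, 5, 3) = 5
A → B → F → C → E: max(2, 6, 7, 4) = 7
Best route has worst link 4.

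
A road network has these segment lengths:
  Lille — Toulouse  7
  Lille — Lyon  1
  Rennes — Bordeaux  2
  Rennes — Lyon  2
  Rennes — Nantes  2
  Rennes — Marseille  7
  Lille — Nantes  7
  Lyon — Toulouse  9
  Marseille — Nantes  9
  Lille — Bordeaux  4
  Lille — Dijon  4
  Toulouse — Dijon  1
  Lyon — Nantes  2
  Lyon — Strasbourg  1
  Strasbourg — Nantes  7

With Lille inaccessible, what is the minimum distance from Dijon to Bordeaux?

14

Checking several routes:
Dijon-Toulouse-Lyon-Nantes-Marseille-Rennes-Bordeaux: 1 + 9 + 2 + 9 + 7 + 2 = 30
Dijon-Toulouse-Lyon-Rennes-Bordeaux: 1 + 9 + 2 + 2 = 14
Dijon-Toulouse-Lyon-Nantes-Rennes-Bordeaux: 1 + 9 + 2 + 2 + 2 = 16
Dijon-Toulouse-Lyon-Strasbourg-Nantes-Rennes-Bordeaux: 1 + 9 + 1 + 7 + 2 + 2 = 22
Best route has total 14.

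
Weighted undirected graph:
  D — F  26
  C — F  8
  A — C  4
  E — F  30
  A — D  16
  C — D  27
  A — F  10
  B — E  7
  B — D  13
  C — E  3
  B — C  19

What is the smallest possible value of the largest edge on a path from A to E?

Checking several routes:
A-C-E: max(4, 3) = 4
A-D-B-E: max(16, 13, 7) = 16
A-F-C-E: max(10, 8, 3) = 10
Smallest bottleneck: 4.

4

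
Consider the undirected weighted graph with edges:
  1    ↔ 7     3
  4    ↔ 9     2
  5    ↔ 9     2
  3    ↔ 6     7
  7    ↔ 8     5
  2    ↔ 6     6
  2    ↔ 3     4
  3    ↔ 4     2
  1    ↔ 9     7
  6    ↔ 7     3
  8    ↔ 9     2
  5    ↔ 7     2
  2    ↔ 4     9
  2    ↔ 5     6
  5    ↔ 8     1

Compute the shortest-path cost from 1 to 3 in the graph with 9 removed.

Some routes from 1 to 3 avoiding 9:
1 → 7 → 6 → 2 → 3: 3 + 3 + 6 + 4 = 16
1 → 7 → 6 → 3: 3 + 3 + 7 = 13
1 → 7 → 8 → 5 → 2 → 3: 3 + 5 + 1 + 6 + 4 = 19
1 → 7 → 5 → 2 → 3: 3 + 2 + 6 + 4 = 15
The minimum is 13.

13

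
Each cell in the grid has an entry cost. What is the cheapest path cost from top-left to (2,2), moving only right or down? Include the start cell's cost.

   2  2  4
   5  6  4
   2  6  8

Take (0,0) (0,1) (0,2) (1,2) (2,2) for a total of 2 + 2 + 4 + 4 + 8 = 20.

20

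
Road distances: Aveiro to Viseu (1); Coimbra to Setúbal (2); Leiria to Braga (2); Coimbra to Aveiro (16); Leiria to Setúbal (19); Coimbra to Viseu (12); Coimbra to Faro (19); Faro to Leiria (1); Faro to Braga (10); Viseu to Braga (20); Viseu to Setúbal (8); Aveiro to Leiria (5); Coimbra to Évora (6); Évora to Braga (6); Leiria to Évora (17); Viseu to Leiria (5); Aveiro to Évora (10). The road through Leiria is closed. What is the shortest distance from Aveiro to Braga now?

16

A few of the Aveiro→Braga routes:
Aveiro-Viseu-Braga: 1 + 20 = 21
Aveiro-Évora-Braga: 10 + 6 = 16
Aveiro-Viseu-Coimbra-Évora-Braga: 1 + 12 + 6 + 6 = 25
Aveiro-Coimbra-Évora-Braga: 16 + 6 + 6 = 28
Aveiro-Viseu-Setúbal-Coimbra-Faro-Braga: 1 + 8 + 2 + 19 + 10 = 40
Aveiro-Viseu-Setúbal-Coimbra-Évora-Braga: 1 + 8 + 2 + 6 + 6 = 23
Shortest: 16.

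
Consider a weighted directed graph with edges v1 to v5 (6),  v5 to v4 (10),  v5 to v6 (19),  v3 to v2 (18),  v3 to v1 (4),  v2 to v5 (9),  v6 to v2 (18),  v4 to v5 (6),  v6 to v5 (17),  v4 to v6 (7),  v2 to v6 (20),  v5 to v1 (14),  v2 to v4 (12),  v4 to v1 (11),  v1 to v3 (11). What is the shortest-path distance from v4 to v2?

Comparing a few candidate routes:
v4 -> v6 -> v2: 7 + 18 = 25
v4 -> v5 -> v1 -> v3 -> v2: 6 + 14 + 11 + 18 = 49
v4 -> v1 -> v5 -> v6 -> v2: 11 + 6 + 19 + 18 = 54
v4 -> v5 -> v6 -> v2: 6 + 19 + 18 = 43
v4 -> v1 -> v3 -> v2: 11 + 11 + 18 = 40
Best route has total 25.

25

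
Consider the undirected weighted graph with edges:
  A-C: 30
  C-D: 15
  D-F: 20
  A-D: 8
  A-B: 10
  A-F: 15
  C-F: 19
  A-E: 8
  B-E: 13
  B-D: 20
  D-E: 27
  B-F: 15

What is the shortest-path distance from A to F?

15

A few of the A→F routes:
A -> D -> F: 8 + 20 = 28
A -> B -> F: 10 + 15 = 25
A -> F: 15
Best route has total 15.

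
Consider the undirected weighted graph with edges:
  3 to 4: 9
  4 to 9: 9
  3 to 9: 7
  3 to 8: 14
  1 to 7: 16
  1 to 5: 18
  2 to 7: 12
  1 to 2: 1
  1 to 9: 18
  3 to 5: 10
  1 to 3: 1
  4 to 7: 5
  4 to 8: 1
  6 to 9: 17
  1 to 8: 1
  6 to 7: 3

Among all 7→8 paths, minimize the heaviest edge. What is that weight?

Checking several routes:
7 - 4 - 9 - 3 - 1 - 8: max(5, 9, 7, 1, 1) = 9
7 - 4 - 8: max(5, 1) = 5
7 - 4 - 3 - 1 - 8: max(5, 9, 1, 1) = 9
Smallest bottleneck: 5.

5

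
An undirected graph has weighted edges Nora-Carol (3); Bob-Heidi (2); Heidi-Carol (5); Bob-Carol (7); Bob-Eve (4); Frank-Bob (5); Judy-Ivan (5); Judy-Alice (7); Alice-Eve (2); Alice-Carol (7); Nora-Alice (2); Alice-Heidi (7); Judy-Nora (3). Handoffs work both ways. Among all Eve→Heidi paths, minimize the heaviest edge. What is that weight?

Checking several routes:
Eve→Bob→Heidi: max(4, 2) = 4
Eve→Bob→Carol→Nora→Judy→Alice→Heidi: max(4, 7, 3, 3, 7, 7) = 7
Eve→Alice→Nora→Carol→Heidi: max(2, 2, 3, 5) = 5
Best route has worst link 4.

4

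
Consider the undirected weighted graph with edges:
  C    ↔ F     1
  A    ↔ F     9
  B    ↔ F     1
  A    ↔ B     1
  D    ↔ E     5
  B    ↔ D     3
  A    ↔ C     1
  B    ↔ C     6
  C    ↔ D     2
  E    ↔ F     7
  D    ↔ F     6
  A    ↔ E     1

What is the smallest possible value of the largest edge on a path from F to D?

Comparing a few candidate routes:
F→C→D: max(1, 2) = 2
F→C→A→E→D: max(1, 1, 1, 5) = 5
F→B→D: max(1, 3) = 3
F→C→A→B→D: max(1, 1, 1, 3) = 3
F→B→A→C→D: max(1, 1, 1, 2) = 2
Best route has worst link 2.

2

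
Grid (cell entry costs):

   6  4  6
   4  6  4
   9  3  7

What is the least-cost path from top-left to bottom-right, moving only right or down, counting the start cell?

Cheapest: r0c0→r0c1→r1c1→r2c1→r2c2
  6 + 4 + 6 + 3 + 7 = 26
(Top row then right column would cost 27.)

26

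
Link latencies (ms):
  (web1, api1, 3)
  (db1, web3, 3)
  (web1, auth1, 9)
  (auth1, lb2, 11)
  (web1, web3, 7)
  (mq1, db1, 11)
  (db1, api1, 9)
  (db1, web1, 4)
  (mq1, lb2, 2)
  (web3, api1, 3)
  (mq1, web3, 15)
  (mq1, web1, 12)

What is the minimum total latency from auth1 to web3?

15

Checking several routes:
auth1-web1-web3: 9 + 7 = 16
auth1-web1-api1-db1-web3: 9 + 3 + 9 + 3 = 24
auth1-web1-db1-web3: 9 + 4 + 3 = 16
auth1-web1-api1-web3: 9 + 3 + 3 = 15
Best route has total 15 ms.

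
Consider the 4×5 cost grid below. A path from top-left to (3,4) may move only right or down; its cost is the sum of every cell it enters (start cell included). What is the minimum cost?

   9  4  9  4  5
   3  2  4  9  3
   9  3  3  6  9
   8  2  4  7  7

37

Path [0,0] [1,0] [1,1] [2,1] [3,1] [3,2] [3,3] [3,4]: 9 + 3 + 2 + 3 + 2 + 4 + 7 + 7 = 37.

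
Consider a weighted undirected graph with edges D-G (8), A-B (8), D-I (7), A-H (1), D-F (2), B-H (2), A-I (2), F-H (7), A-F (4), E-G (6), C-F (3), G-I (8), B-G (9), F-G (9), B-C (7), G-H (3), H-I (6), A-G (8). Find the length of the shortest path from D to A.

6

Comparing a few candidate routes:
D - F - H - A: 2 + 7 + 1 = 10
D - G - H - A: 8 + 3 + 1 = 12
D - I - A: 7 + 2 = 9
D - F - A: 2 + 4 = 6
D - I - H - A: 7 + 6 + 1 = 14
The minimum is 6.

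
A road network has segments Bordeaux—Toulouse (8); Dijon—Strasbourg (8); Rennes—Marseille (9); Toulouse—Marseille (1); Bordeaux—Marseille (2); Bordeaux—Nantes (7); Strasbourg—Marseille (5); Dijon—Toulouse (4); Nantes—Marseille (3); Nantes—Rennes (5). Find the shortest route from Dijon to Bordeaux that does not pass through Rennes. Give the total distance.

7

Candidate routes:
Dijon → Toulouse → Marseille → Bordeaux: 4 + 1 + 2 = 7
Dijon → Strasbourg → Marseille → Toulouse → Bordeaux: 8 + 5 + 1 + 8 = 22
Dijon → Toulouse → Marseille → Nantes → Bordeaux: 4 + 1 + 3 + 7 = 15
Dijon → Toulouse → Bordeaux: 4 + 8 = 12
Dijon → Strasbourg → Marseille → Bordeaux: 8 + 5 + 2 = 15
Dijon → Strasbourg → Marseille → Nantes → Bordeaux: 8 + 5 + 3 + 7 = 23
Shortest: 7 km.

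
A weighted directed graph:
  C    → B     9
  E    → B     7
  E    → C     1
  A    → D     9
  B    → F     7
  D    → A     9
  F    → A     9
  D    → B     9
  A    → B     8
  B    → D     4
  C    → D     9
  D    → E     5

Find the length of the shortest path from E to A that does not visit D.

23

Paths from E to A avoiding D:
E→B→F→A: 7 + 7 + 9 = 23
E→C→B→F→A: 1 + 9 + 7 + 9 = 26
Best route has total 23.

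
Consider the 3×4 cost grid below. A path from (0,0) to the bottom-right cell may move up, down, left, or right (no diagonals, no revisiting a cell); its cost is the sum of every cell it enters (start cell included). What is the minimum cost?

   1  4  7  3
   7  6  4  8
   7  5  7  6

28

Path r0c0→r0c1→r1c1→r1c2→r2c2→r2c3: 1 + 4 + 6 + 4 + 7 + 6 = 28.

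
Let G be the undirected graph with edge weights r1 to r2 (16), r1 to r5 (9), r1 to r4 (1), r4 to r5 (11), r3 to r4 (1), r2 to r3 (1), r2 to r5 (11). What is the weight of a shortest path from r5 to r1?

A few of the r5→r1 routes:
r5-r1: 9
r5-r2-r1: 11 + 16 = 27
r5-r2-r3-r4-r1: 11 + 1 + 1 + 1 = 14
r5-r4-r1: 11 + 1 = 12
The minimum is 9.

9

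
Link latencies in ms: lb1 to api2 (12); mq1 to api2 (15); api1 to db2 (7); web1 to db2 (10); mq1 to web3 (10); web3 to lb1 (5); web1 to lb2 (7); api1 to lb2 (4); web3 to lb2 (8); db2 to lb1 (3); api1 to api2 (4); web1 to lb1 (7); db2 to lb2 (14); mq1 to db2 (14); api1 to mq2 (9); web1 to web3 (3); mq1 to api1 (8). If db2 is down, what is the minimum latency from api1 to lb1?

A few of the api1→lb1 routes:
api1 -> lb2 -> web3 -> lb1: 4 + 8 + 5 = 17
api1 -> lb2 -> web1 -> lb1: 4 + 7 + 7 = 18
api1 -> api2 -> lb1: 4 + 12 = 16
api1 -> lb2 -> web1 -> web3 -> lb1: 4 + 7 + 3 + 5 = 19
Shortest: 16 ms.

16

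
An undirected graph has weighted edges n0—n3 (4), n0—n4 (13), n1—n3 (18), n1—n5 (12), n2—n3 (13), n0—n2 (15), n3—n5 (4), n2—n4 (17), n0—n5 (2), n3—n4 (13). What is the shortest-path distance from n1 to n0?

Checking several routes:
n1→n5→n0: 12 + 2 = 14
n1→n3→n4→n0: 18 + 13 + 13 = 44
n1→n5→n3→n0: 12 + 4 + 4 = 20
n1→n3→n5→n0: 18 + 4 + 2 = 24
n1→n5→n3→n4→n0: 12 + 4 + 13 + 13 = 42
n1→n3→n0: 18 + 4 = 22
Best route has total 14.

14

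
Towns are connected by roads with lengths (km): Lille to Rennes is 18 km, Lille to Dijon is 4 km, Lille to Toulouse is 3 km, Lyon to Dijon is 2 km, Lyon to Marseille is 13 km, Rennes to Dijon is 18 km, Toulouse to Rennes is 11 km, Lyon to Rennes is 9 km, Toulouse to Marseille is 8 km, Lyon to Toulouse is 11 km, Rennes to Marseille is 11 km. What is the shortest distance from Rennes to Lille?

Comparing a few candidate routes:
Rennes-Lyon-Dijon-Lille: 9 + 2 + 4 = 15
Rennes-Dijon-Lille: 18 + 4 = 22
Rennes-Lille: 18
Rennes-Toulouse-Lille: 11 + 3 = 14
Best route has total 14 km.

14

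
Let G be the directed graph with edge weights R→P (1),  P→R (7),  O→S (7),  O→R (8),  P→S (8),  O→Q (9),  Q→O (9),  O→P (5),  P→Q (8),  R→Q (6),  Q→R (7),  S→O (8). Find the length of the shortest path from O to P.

Candidate routes:
O -> P: 5
O -> R -> P: 8 + 1 = 9
O -> Q -> R -> P: 9 + 7 + 1 = 17
The minimum is 5.

5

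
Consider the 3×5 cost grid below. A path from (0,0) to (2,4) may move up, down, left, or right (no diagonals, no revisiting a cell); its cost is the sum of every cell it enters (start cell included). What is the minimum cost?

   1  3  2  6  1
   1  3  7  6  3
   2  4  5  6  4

20

Take r0c0 -> r0c1 -> r0c2 -> r0c3 -> r0c4 -> r1c4 -> r2c4 for a total of 1 + 3 + 2 + 6 + 1 + 3 + 4 = 20.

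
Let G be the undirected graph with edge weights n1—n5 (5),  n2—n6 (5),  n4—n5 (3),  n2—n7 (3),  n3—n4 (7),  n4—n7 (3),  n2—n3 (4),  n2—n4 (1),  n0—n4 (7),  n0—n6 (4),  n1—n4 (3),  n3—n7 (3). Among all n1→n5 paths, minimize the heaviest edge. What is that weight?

Candidate routes:
n1→n4→n5: max(3, 3) = 3
n1→n5: max(5) = 5
Best route has worst link 3.

3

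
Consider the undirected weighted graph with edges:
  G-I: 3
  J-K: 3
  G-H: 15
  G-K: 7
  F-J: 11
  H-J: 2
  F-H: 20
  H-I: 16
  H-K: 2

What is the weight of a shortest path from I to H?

A few of the I→H routes:
I→G→K→H: 3 + 7 + 2 = 12
I→H: 16
I→G→K→J→H: 3 + 7 + 3 + 2 = 15
Best route has total 12.

12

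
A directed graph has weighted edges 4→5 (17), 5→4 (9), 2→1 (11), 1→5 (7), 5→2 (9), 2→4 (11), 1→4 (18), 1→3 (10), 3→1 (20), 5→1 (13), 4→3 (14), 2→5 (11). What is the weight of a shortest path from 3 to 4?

36

Paths from 3 to 4:
3 → 1 → 5 → 2 → 4: 20 + 7 + 9 + 11 = 47
3 → 1 → 5 → 4: 20 + 7 + 9 = 36
3 → 1 → 4: 20 + 18 = 38
Best route has total 36.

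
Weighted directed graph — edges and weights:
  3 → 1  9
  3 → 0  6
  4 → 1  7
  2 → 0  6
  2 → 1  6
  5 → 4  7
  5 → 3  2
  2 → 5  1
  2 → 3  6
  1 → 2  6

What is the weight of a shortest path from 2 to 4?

8

Candidate routes:
2 -> 5 -> 4: 1 + 7 = 8
The minimum is 8.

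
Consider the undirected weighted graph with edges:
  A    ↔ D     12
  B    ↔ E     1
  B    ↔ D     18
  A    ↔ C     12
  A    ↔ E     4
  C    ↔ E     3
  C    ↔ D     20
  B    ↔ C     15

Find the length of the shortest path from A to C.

7

Checking several routes:
A→E→B→D→C: 4 + 1 + 18 + 20 = 43
A→C: 12
A→D→C: 12 + 20 = 32
A→E→C: 4 + 3 = 7
A→E→B→C: 4 + 1 + 15 = 20
A→D→B→E→C: 12 + 18 + 1 + 3 = 34
Best route has total 7.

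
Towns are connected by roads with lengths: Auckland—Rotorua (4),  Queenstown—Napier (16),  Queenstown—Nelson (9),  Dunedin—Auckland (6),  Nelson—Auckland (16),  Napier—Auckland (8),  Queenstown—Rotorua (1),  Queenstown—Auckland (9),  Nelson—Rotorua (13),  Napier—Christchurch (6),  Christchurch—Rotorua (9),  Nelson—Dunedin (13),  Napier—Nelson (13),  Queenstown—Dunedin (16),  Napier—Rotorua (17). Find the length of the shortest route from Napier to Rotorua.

Comparing a few candidate routes:
Napier -> Queenstown -> Rotorua: 16 + 1 = 17
Napier -> Rotorua: 17
Napier -> Christchurch -> Rotorua: 6 + 9 = 15
Napier -> Auckland -> Queenstown -> Rotorua: 8 + 9 + 1 = 18
Napier -> Nelson -> Queenstown -> Rotorua: 13 + 9 + 1 = 23
Napier -> Auckland -> Rotorua: 8 + 4 = 12
Shortest: 12.

12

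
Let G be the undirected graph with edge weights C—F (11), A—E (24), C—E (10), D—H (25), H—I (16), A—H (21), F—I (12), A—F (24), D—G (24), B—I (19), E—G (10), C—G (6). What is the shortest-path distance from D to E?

A few of the D→E routes:
D - G - C - F - A - E: 24 + 6 + 11 + 24 + 24 = 89
D - H - A - E: 25 + 21 + 24 = 70
D - G - C - E: 24 + 6 + 10 = 40
D - H - I - F - C - G - E: 25 + 16 + 12 + 11 + 6 + 10 = 80
D - G - E: 24 + 10 = 34
D - H - I - F - C - E: 25 + 16 + 12 + 11 + 10 = 74
Shortest: 34.

34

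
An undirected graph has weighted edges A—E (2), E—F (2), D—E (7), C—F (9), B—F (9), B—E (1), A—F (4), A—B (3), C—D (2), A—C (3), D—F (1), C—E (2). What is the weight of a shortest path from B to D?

Some routes from B to D:
B → A → F → D: 3 + 4 + 1 = 8
B → E → C → D: 1 + 2 + 2 = 5
B → A → C → D: 3 + 3 + 2 = 8
B → A → E → F → D: 3 + 2 + 2 + 1 = 8
B → E → A → F → D: 1 + 2 + 4 + 1 = 8
B → E → F → D: 1 + 2 + 1 = 4
The minimum is 4.

4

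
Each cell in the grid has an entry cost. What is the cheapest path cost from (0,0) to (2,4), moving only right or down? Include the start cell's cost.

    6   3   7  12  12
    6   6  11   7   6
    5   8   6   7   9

Take (0,0)→(0,1)→(1,1)→(2,1)→(2,2)→(2,3)→(2,4) for a total of 6 + 3 + 6 + 8 + 6 + 7 + 9 = 45.
(Top row then right column would cost 55.)

45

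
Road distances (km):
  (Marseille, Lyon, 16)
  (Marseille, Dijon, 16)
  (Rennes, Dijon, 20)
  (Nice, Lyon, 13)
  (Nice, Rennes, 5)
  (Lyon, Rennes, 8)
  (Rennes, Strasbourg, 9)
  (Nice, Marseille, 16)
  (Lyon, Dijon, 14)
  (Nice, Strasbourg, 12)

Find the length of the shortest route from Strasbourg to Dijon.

29

A few of the Strasbourg→Dijon routes:
Strasbourg-Nice-Rennes-Dijon: 12 + 5 + 20 = 37
Strasbourg-Nice-Rennes-Lyon-Dijon: 12 + 5 + 8 + 14 = 39
Strasbourg-Rennes-Lyon-Dijon: 9 + 8 + 14 = 31
Strasbourg-Rennes-Dijon: 9 + 20 = 29
Shortest: 29 km.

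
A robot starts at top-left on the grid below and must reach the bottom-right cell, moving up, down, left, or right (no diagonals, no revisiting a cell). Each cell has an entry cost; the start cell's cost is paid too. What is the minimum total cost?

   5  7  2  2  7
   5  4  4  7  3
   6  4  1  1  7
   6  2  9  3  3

One optimal route is (0,0) -> (0,1) -> (0,2) -> (1,2) -> (2,2) -> (2,3) -> (3,3) -> (3,4).
Its cost is 5 + 7 + 2 + 4 + 1 + 1 + 3 + 3 = 26.

26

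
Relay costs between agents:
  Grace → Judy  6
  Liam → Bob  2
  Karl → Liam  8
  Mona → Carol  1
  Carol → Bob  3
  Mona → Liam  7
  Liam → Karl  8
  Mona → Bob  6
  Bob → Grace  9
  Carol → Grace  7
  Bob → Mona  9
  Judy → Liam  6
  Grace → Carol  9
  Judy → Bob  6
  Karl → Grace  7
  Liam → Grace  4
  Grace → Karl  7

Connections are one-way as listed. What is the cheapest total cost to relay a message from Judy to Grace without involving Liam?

15

Routes from Judy to Grace avoiding Liam:
Judy-Bob-Grace: 6 + 9 = 15
Judy-Bob-Mona-Carol-Grace: 6 + 9 + 1 + 7 = 23
Shortest: 15.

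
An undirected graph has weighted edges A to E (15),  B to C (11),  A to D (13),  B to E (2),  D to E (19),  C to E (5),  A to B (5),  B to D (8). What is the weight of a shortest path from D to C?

15

Checking several routes:
D → E → C: 19 + 5 = 24
D → B → C: 8 + 11 = 19
D → A → B → C: 13 + 5 + 11 = 29
D → B → E → C: 8 + 2 + 5 = 15
D → A → B → E → C: 13 + 5 + 2 + 5 = 25
Best route has total 15.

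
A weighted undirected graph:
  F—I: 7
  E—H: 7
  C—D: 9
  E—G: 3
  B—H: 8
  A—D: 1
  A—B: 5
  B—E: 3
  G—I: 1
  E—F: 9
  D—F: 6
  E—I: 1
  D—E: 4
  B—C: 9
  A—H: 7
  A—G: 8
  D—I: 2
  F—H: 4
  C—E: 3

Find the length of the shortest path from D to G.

Checking several routes:
D - E - I - G: 4 + 1 + 1 = 6
D - I - G: 2 + 1 = 3
D - E - G: 4 + 3 = 7
D - A - B - E - I - G: 1 + 5 + 3 + 1 + 1 = 11
D - A - G: 1 + 8 = 9
D - I - E - G: 2 + 1 + 3 = 6
Best route has total 3.

3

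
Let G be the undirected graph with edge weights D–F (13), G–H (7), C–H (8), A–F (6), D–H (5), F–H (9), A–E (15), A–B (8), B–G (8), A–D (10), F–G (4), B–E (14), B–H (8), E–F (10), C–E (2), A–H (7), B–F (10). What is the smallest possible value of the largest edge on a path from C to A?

8

Comparing a few candidate routes:
C - H - G - B - A: max(8, 7, 8, 8) = 8
C - H - B - A: max(8, 8, 8) = 8
C - H - B - G - F - A: max(8, 8, 8, 4, 6) = 8
C - H - G - F - A: max(8, 7, 4, 6) = 8
Smallest bottleneck: 8.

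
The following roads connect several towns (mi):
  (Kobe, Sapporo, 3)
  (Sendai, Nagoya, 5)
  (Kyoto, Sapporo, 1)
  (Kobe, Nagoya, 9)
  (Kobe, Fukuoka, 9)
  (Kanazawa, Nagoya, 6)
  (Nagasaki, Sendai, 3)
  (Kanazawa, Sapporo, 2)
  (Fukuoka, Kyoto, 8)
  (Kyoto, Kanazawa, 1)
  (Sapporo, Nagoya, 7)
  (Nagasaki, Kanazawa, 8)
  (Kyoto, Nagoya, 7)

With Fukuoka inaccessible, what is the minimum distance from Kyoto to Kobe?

4

Checking several routes:
Kyoto - Sapporo - Kobe: 1 + 3 = 4
Kyoto - Kanazawa - Nagoya - Sapporo - Kobe: 1 + 6 + 7 + 3 = 17
Kyoto - Kanazawa - Nagoya - Kobe: 1 + 6 + 9 = 16
Kyoto - Kanazawa - Sapporo - Kobe: 1 + 2 + 3 = 6
Kyoto - Nagoya - Kobe: 7 + 9 = 16
Kyoto - Nagoya - Sapporo - Kobe: 7 + 7 + 3 = 17
Best route has total 4 mi.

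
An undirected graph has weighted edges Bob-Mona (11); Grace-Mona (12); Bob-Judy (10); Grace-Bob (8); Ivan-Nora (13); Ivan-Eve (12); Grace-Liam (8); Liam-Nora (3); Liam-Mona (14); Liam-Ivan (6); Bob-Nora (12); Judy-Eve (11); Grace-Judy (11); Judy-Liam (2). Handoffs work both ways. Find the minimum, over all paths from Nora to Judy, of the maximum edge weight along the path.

3

Some routes from Nora to Judy:
Nora→Liam→Grace→Bob→Judy: max(3, 8, 8, 10) = 10
Nora→Liam→Grace→Judy: max(3, 8, 11) = 11
Nora→Liam→Judy: max(3, 2) = 3
Best route has worst link 3.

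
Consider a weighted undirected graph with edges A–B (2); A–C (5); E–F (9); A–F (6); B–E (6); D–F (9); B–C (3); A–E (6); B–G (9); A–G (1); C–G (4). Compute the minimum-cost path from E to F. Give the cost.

9

Comparing a few candidate routes:
E-A-F: 6 + 6 = 12
E-F: 9
E-B-C-A-F: 6 + 3 + 5 + 6 = 20
E-B-A-F: 6 + 2 + 6 = 14
Best route has total 9.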